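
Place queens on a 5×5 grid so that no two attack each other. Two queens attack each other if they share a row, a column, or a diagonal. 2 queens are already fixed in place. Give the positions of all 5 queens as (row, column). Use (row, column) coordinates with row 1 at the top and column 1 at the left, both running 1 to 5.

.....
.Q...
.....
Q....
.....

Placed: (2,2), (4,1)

(1,5) (2,2) (3,4) (4,1) (5,3)

Row 1: attacked by (2,2)→{1,2,3}; (4,1)→{1,4}. Safe: 5. Place at column 5.
Row 3: attacked by (1,5)→{3,5}; (2,2)→{1,2,3}; (4,1)→{1,2}. Safe: 4. Place at column 4.
Row 5: attacked by (1,5)→{1,5}; (2,2)→{2,5}; (3,4)→{2,4}; (4,1)→{1,2}. Safe: 3. Place at column 3.
Columns [5, 2, 4, 1, 3], r−c [-4, 0, -1, 3, 2], r+c [6, 4, 7, 5, 8] are all distinct, so no two queens attack.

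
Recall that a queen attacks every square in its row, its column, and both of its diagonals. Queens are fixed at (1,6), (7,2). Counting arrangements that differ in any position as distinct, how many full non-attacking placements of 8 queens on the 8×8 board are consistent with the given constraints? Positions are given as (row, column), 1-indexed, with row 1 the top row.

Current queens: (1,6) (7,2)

Branch on row 2: col 1 → 0; col 3 → 4; col 4 → 1; col 8 → 0.
Sum: 0 + 4 + 1 + 0 = 5.

5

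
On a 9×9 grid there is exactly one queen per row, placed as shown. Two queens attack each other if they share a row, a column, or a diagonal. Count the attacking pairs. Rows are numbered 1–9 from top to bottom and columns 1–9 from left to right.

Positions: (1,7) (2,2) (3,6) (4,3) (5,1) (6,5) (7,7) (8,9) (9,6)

4

Same column: (1,7)–(7,7) (column 7); (3,6)–(9,6) (column 6).
Same diagonal: (2,2)–(7,7) (|2−7| = |2−7| = 5); (4,3)–(6,5) (|4−6| = |3−5| = 2).
Total attacking pairs: 4.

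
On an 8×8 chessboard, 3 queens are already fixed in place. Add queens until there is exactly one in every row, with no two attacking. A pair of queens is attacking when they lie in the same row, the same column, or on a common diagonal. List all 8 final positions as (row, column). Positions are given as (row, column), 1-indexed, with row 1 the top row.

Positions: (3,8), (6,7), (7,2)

(1,3) (2,5) (3,8) (4,4) (5,1) (6,7) (7,2) (8,6)

Row 1: attacked by (3,8)→{6,8}; (6,7)→{2,7}; (7,2)→{2,8}. Safe: 1, 3, 4, 5. Place at column 3.
Row 2: attacked by (1,3)→{2,3,4}; (3,8)→{7,8}; (6,7)→{3,7}; (7,2)→{2,7}. Safe: 1, 5, 6. Place at column 5.
Row 4: attacked by (1,3)→{3,6}; (2,5)→{3,5,7}; (3,8)→{7,8}; (6,7)→{5,7}; (7,2)→{2,5}. Safe: 1, 4. Place at column 4.
Row 5: attacked by (1,3)→{3,7}; (2,5)→{2,5,8}; (3,8)→{6,8}; (4,4)→{3,4,5}; (6,7)→{6,7,8}; (7,2)→{2,4}. Safe: 1. Place at column 1.
Row 8: attacked by (1,3)→{3}; (2,5)→{5}; (3,8)→{3,8}; (4,4)→{4,8}; (5,1)→{1,4}; (6,7)→{5,7}; (7,2)→{1,2,3}. Safe: 6. Place at column 6.
Columns [3, 5, 8, 4, 1, 7, 2, 6], r−c [-2, -3, -5, 0, 4, -1, 5, 2], r+c [4, 7, 11, 8, 6, 13, 9, 14] are all distinct, so no two queens attack.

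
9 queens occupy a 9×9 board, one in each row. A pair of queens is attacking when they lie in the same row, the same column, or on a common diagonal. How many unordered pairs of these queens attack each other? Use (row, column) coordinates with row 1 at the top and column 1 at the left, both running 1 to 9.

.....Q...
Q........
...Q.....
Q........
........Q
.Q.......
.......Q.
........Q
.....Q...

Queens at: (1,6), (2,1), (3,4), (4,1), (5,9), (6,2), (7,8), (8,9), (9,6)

9

Same column: (1,6)–(9,6) (column 6); (2,1)–(4,1) (column 1); (5,9)–(8,9) (column 9).
Same diagonal: (1,6)–(3,4) (|1−3| = |6−4| = 2); (3,4)–(7,8) (|3−7| = |4−8| = 4); (3,4)–(8,9) (|3−8| = |4−9| = 5); (4,1)–(9,6) (|4−9| = |1−6| = 5); (7,8)–(8,9) (|7−8| = |8−9| = 1); (7,8)–(9,6) (|7−9| = |8−6| = 2).
Total attacking pairs: 9.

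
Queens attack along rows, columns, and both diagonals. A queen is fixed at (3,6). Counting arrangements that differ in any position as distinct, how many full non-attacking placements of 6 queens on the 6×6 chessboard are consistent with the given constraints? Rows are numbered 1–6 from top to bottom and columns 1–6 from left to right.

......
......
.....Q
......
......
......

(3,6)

1

Branch on row 1: col 1 → 0; col 2 → 1; col 3 → 0; col 5 → 0.
Sum: 0 + 1 + 0 + 0 = 1.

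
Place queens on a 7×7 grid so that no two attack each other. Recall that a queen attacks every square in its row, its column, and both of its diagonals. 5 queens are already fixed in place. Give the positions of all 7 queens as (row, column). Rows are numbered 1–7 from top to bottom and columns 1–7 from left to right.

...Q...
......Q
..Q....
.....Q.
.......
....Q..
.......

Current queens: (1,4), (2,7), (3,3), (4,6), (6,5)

(1,4) (2,7) (3,3) (4,6) (5,2) (6,5) (7,1)

Row 5: attacked by (1,4)→{4}; (2,7)→{4,7}; (3,3)→{1,3,5}; (4,6)→{5,6,7}; (6,5)→{4,5,6}. Safe: 2. Place at column 2.
Row 7: attacked by (1,4)→{4}; (2,7)→{2,7}; (3,3)→{3,7}; (4,6)→{3,6}; (5,2)→{2,4}; (6,5)→{4,5,6}. Safe: 1. Place at column 1.
Columns [4, 7, 3, 6, 2, 5, 1], r−c [-3, -5, 0, -2, 3, 1, 6], r+c [5, 9, 6, 10, 7, 11, 8] are all distinct, so no two queens attack.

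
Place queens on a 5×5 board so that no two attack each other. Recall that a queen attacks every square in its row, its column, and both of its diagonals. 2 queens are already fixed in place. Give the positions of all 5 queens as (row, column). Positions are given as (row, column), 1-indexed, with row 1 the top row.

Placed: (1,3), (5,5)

(1,3) (2,1) (3,4) (4,2) (5,5)

Row 2: attacked by (1,3)→{2,3,4}; (5,5)→{2,5}. Safe: 1. Place at column 1.
Row 3: attacked by (1,3)→{1,3,5}; (2,1)→{1,2}; (5,5)→{3,5}. Safe: 4. Place at column 4.
Row 4: attacked by (1,3)→{3}; (2,1)→{1,3}; (3,4)→{3,4,5}; (5,5)→{4,5}. Safe: 2. Place at column 2.
Columns [3, 1, 4, 2, 5], r−c [-2, 1, -1, 2, 0], r+c [4, 3, 7, 6, 10] are all distinct, so no two queens attack.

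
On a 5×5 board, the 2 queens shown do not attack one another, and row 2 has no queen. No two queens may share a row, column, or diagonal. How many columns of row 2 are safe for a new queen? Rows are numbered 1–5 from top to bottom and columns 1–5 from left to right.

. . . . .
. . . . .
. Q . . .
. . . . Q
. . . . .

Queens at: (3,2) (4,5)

1

(3,2) attacks row 2 at column 2 and diagonals 1, 3.
(4,5) attacks row 2 at column 5 and diagonals 3.
Attacked columns: {1, 2, 3, 5}. Safe: {4}.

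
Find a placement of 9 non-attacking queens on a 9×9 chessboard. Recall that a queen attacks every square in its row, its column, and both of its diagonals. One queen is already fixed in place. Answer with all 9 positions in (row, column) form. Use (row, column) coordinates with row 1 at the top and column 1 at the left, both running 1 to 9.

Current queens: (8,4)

Row 1: attacked by (8,4)→{4}. Safe: 1, 2, 3, 5, 6, 7, 8, 9. Place at column 8.
Row 2: attacked by (1,8)→{7,8,9}; (8,4)→{4}. Safe: 1, 2, 3, 5, 6. Place at column 6.
Row 3: attacked by (1,8)→{6,8}; (2,6)→{5,6,7}; (8,4)→{4,9}. Safe: 1, 2, 3. Place at column 1.
Row 4: attacked by (1,8)→{5,8}; (2,6)→{4,6,8}; (3,1)→{1,2}; (8,4)→{4,8}. Safe: 3, 7, 9. Place at column 3.
Row 5: attacked by (1,8)→{4,8}; (2,6)→{3,6,9}; (3,1)→{1,3}; (4,3)→{2,3,4}; (8,4)→{1,4,7}. Safe: 5. Place at column 5.
Row 6: attacked by (1,8)→{3,8}; (2,6)→{2,6}; (3,1)→{1,4}; (4,3)→{1,3,5}; (5,5)→{4,5,6}; (8,4)→{2,4,6}. Safe: 7, 9. Place at column 7.
Row 7: attacked by (1,8)→{2,8}; (2,6)→{1,6}; (3,1)→{1,5}; (4,3)→{3,6}; (5,5)→{3,5,7}; (6,7)→{6,7,8}; (8,4)→{3,4,5}. Safe: 9. Place at column 9.
Row 9: attacked by (1,8)→{8}; (2,6)→{6}; (3,1)→{1,7}; (4,3)→{3,8}; (5,5)→{1,5,9}; (6,7)→{4,7}; (7,9)→{7,9}; (8,4)→{3,4,5}. Safe: 2. Place at column 2.
Columns [8, 6, 1, 3, 5, 7, 9, 4, 2], r−c [-7, -4, 2, 1, 0, -1, -2, 4, 7], r+c [9, 8, 4, 7, 10, 13, 16, 12, 11] are all distinct, so no two queens attack.

(1,8) (2,6) (3,1) (4,3) (5,5) (6,7) (7,9) (8,4) (9,2)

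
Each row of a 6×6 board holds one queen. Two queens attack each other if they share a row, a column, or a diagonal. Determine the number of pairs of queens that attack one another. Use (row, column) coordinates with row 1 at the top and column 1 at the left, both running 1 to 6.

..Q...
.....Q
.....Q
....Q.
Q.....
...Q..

2

Same column: (2,6)–(3,6) (column 6).
Same diagonal: (3,6)–(4,5) (|3−4| = |6−5| = 1).
Total attacking pairs: 2.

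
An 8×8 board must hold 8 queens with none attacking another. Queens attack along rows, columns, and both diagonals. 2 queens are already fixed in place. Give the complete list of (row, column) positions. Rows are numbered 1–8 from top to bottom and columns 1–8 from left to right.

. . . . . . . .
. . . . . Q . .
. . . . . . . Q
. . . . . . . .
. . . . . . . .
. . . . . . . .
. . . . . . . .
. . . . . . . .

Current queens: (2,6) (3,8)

(1,4) (2,6) (3,8) (4,3) (5,1) (6,7) (7,5) (8,2)

Row 1: attacked by (2,6)→{5,6,7}; (3,8)→{6,8}. Safe: 1, 2, 3, 4. Place at column 4.
Row 4: attacked by (1,4)→{1,4,7}; (2,6)→{4,6,8}; (3,8)→{7,8}. Safe: 2, 3, 5. Place at column 3.
Row 5: attacked by (1,4)→{4,8}; (2,6)→{3,6}; (3,8)→{6,8}; (4,3)→{2,3,4}. Safe: 1, 5, 7. Place at column 1.
Row 6: attacked by (1,4)→{4}; (2,6)→{2,6}; (3,8)→{5,8}; (4,3)→{1,3,5}; (5,1)→{1,2}. Safe: 7. Place at column 7.
Row 7: attacked by (1,4)→{4}; (2,6)→{1,6}; (3,8)→{4,8}; (4,3)→{3,6}; (5,1)→{1,3}; (6,7)→{6,7,8}. Safe: 2, 5. Place at column 5.
Row 8: attacked by (1,4)→{4}; (2,6)→{6}; (3,8)→{3,8}; (4,3)→{3,7}; (5,1)→{1,4}; (6,7)→{5,7}; (7,5)→{4,5,6}. Safe: 2. Place at column 2.
Columns [4, 6, 8, 3, 1, 7, 5, 2], r−c [-3, -4, -5, 1, 4, -1, 2, 6], r+c [5, 8, 11, 7, 6, 13, 12, 10] are all distinct, so no two queens attack.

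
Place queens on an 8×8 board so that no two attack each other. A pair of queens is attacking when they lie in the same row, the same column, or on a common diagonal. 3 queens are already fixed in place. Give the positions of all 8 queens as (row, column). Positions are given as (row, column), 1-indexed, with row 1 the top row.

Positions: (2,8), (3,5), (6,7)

(1,4) (2,8) (3,5) (4,3) (5,1) (6,7) (7,2) (8,6)

Row 1: attacked by (2,8)→{7,8}; (3,5)→{3,5,7}; (6,7)→{2,7}. Safe: 1, 4, 6. Place at column 4.
Row 4: attacked by (1,4)→{1,4,7}; (2,8)→{6,8}; (3,5)→{4,5,6}; (6,7)→{5,7}. Safe: 2, 3. Place at column 3.
Row 5: attacked by (1,4)→{4,8}; (2,8)→{5,8}; (3,5)→{3,5,7}; (4,3)→{2,3,4}; (6,7)→{6,7,8}. Safe: 1. Place at column 1.
Row 7: attacked by (1,4)→{4}; (2,8)→{3,8}; (3,5)→{1,5}; (4,3)→{3,6}; (5,1)→{1,3}; (6,7)→{6,7,8}. Safe: 2. Place at column 2.
Row 8: attacked by (1,4)→{4}; (2,8)→{2,8}; (3,5)→{5}; (4,3)→{3,7}; (5,1)→{1,4}; (6,7)→{5,7}; (7,2)→{1,2,3}. Safe: 6. Place at column 6.
Columns [4, 8, 5, 3, 1, 7, 2, 6], r−c [-3, -6, -2, 1, 4, -1, 5, 2], r+c [5, 10, 8, 7, 6, 13, 9, 14] are all distinct, so no two queens attack.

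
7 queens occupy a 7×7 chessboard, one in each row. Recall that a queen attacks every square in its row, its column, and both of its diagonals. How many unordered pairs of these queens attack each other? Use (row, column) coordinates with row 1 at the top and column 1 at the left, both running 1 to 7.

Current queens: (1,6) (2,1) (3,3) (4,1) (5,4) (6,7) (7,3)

Same column: (2,1)–(4,1) (column 1); (3,3)–(7,3) (column 3).
Same diagonal: (2,1)–(5,4) (|2−5| = |1−4| = 3).
Total attacking pairs: 3.

3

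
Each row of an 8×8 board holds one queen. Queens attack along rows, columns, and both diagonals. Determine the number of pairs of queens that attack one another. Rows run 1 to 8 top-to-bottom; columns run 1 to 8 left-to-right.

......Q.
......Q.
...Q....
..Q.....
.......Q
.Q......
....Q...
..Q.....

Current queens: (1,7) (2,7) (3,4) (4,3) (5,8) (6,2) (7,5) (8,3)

Same column: (1,7)–(2,7) (column 7); (4,3)–(8,3) (column 3).
Same diagonal: (1,7)–(6,2) (|1−6| = |7−2| = 5); (3,4)–(4,3) (|3−4| = |4−3| = 1).
Total attacking pairs: 4.

4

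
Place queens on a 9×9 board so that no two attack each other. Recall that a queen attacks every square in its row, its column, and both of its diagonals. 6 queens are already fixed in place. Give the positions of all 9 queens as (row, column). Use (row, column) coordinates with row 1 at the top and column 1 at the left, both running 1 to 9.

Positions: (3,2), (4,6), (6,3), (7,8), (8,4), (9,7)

(1,1) (2,5) (3,2) (4,6) (5,9) (6,3) (7,8) (8,4) (9,7)

Row 1: attacked by (3,2)→{2,4}; (4,6)→{3,6,9}; (6,3)→{3,8}; (7,8)→{2,8}; (8,4)→{4}; (9,7)→{7}. Safe: 1, 5. Place at column 1.
Row 2: attacked by (1,1)→{1,2}; (3,2)→{1,2,3}; (4,6)→{4,6,8}; (6,3)→{3,7}; (7,8)→{3,8}; (8,4)→{4}; (9,7)→{7}. Safe: 5, 9. Place at column 5.
Row 5: attacked by (1,1)→{1,5}; (2,5)→{2,5,8}; (3,2)→{2,4}; (4,6)→{5,6,7}; (6,3)→{2,3,4}; (7,8)→{6,8}; (8,4)→{1,4,7}; (9,7)→{3,7}. Safe: 9. Place at column 9.
Columns [1, 5, 2, 6, 9, 3, 8, 4, 7], r−c [0, -3, 1, -2, -4, 3, -1, 4, 2], r+c [2, 7, 5, 10, 14, 9, 15, 12, 16] are all distinct, so no two queens attack.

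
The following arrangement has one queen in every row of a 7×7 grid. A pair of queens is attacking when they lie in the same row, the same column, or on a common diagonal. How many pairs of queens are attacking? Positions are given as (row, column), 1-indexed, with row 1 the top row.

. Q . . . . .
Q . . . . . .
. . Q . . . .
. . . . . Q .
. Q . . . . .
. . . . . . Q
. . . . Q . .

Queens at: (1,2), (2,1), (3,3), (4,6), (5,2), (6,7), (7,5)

3

Same column: (1,2)–(5,2) (column 2).
Same diagonal: (1,2)–(2,1) (|1−2| = |2−1| = 1); (1,2)–(6,7) (|1−6| = |2−7| = 5).
Total attacking pairs: 3.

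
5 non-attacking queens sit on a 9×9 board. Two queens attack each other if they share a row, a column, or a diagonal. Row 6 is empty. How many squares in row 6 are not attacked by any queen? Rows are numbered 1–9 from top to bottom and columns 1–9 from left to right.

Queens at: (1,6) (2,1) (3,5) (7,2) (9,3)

3

(1,6) attacks row 6 at column 6 and diagonals 1.
(2,1) attacks row 6 at column 1 and diagonals 5.
(3,5) attacks row 6 at column 5 and diagonals 2, 8.
(7,2) attacks row 6 at column 2 and diagonals 1, 3.
(9,3) attacks row 6 at column 3 and diagonals 6.
Attacked columns: {1, 2, 3, 5, 6, 8}. Safe: {4, 7, 9}.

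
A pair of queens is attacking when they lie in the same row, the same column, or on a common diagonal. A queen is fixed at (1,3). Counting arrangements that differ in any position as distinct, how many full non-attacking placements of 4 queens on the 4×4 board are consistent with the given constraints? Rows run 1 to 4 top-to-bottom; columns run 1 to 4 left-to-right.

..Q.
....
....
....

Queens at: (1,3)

1

Branch on row 2: col 1 → 1.
Sum: 1 = 1.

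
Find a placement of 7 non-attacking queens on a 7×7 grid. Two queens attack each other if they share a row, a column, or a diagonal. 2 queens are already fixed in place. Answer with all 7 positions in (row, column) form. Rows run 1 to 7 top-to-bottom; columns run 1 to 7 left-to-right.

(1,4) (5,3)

Row 2: attacked by (1,4)→{3,4,5}; (5,3)→{3,6}. Safe: 1, 2, 7. Place at column 2.
Row 3: attacked by (1,4)→{2,4,6}; (2,2)→{1,2,3}; (5,3)→{1,3,5}. Safe: 7. Place at column 7.
Row 4: attacked by (1,4)→{1,4,7}; (2,2)→{2,4}; (3,7)→{6,7}; (5,3)→{2,3,4}. Safe: 5. Place at column 5.
Row 6: attacked by (1,4)→{4}; (2,2)→{2,6}; (3,7)→{4,7}; (4,5)→{3,5,7}; (5,3)→{2,3,4}. Safe: 1. Place at column 1.
Row 7: attacked by (1,4)→{4}; (2,2)→{2,7}; (3,7)→{3,7}; (4,5)→{2,5}; (5,3)→{1,3,5}; (6,1)→{1,2}. Safe: 6. Place at column 6.
Columns [4, 2, 7, 5, 3, 1, 6], r−c [-3, 0, -4, -1, 2, 5, 1], r+c [5, 4, 10, 9, 8, 7, 13] are all distinct, so no two queens attack.

(1,4) (2,2) (3,7) (4,5) (5,3) (6,1) (7,6)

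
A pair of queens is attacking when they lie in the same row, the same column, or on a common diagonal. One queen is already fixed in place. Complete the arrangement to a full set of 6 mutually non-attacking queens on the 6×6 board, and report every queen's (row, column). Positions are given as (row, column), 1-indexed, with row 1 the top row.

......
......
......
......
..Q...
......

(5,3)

Row 1: attacked by (5,3)→{3}. Safe: 1, 2, 4, 5, 6. Place at column 2.
Row 2: attacked by (1,2)→{1,2,3}; (5,3)→{3,6}. Safe: 4, 5. Place at column 4.
Row 3: attacked by (1,2)→{2,4}; (2,4)→{3,4,5}; (5,3)→{1,3,5}. Safe: 6. Place at column 6.
Row 4: attacked by (1,2)→{2,5}; (2,4)→{2,4,6}; (3,6)→{5,6}; (5,3)→{2,3,4}. Safe: 1. Place at column 1.
Row 6: attacked by (1,2)→{2}; (2,4)→{4}; (3,6)→{3,6}; (4,1)→{1,3}; (5,3)→{2,3,4}. Safe: 5. Place at column 5.
Columns [2, 4, 6, 1, 3, 5], r−c [-1, -2, -3, 3, 2, 1], r+c [3, 6, 9, 5, 8, 11] are all distinct, so no two queens attack.

(1,2) (2,4) (3,6) (4,1) (5,3) (6,5)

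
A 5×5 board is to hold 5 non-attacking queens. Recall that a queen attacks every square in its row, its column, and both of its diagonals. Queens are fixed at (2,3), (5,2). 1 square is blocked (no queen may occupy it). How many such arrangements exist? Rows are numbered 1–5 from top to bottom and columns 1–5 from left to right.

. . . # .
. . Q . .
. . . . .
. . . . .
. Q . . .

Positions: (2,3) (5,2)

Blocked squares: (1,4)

1

Branch on row 1: col 1 → 0; col 5 → 1.
Sum: 0 + 1 = 1.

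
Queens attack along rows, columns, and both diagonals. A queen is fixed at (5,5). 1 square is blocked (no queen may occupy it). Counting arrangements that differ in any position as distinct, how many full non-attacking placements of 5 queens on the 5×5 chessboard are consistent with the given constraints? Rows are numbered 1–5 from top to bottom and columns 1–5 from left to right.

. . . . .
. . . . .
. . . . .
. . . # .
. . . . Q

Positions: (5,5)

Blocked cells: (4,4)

2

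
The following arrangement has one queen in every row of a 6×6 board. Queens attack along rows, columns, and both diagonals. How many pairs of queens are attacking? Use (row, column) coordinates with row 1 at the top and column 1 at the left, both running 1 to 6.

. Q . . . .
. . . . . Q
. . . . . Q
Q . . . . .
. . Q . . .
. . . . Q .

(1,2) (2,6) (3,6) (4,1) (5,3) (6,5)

2

Same column: (2,6)–(3,6) (column 6).
Same diagonal: (2,6)–(5,3) (|2−5| = |6−3| = 3).
Total attacking pairs: 2.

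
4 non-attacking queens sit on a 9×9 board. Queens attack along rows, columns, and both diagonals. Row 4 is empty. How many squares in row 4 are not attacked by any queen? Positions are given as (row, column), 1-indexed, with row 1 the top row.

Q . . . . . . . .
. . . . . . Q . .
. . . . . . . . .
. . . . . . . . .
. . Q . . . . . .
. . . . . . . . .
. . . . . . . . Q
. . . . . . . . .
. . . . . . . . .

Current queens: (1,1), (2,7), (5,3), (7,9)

1

(1,1) attacks row 4 at column 1 and diagonals 4.
(2,7) attacks row 4 at column 7 and diagonals 5, 9.
(5,3) attacks row 4 at column 3 and diagonals 2, 4.
(7,9) attacks row 4 at column 9 and diagonals 6.
Attacked columns: {1, 2, 3, 4, 5, 6, 7, 9}. Safe: {8}.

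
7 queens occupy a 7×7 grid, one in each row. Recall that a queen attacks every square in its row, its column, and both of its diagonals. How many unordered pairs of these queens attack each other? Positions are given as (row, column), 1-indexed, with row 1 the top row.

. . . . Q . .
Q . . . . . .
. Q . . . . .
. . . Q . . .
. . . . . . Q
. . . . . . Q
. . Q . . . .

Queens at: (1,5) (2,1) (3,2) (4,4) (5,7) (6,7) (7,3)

Same column: (5,7)–(6,7) (column 7).
Same diagonal: (2,1)–(3,2) (|2−3| = |1−2| = 1).
Total attacking pairs: 2.

2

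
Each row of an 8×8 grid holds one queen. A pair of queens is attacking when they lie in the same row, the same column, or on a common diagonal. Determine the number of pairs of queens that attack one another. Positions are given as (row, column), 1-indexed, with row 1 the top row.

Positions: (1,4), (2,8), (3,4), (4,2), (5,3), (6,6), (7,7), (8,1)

Same column: (1,4)–(3,4) (column 4).
Same diagonal: (4,2)–(5,3) (|4−5| = |2−3| = 1); (6,6)–(7,7) (|6−7| = |6−7| = 1).
Total attacking pairs: 3.

3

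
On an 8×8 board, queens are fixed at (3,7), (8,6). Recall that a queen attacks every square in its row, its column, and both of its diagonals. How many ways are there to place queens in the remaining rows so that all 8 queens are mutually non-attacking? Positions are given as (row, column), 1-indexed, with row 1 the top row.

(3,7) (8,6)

2

Branch on row 1: col 1 → 0; col 2 → 0; col 3 → 2; col 4 → 0; col 8 → 0.
Sum: 0 + 0 + 2 + 0 + 0 = 2.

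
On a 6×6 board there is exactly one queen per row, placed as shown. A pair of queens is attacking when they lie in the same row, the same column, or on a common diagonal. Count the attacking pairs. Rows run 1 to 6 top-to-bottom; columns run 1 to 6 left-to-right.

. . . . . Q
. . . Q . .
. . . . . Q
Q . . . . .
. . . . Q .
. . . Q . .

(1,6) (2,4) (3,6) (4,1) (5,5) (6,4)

3

Same column: (1,6)–(3,6) (column 6); (2,4)–(6,4) (column 4).
Same diagonal: (5,5)–(6,4) (|5−6| = |5−4| = 1).
Total attacking pairs: 3.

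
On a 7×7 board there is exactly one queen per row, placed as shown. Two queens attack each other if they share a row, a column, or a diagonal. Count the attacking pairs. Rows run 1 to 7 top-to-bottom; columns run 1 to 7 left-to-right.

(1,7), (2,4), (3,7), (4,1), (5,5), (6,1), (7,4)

Same column: (1,7)–(3,7) (column 7); (2,4)–(7,4) (column 4); (4,1)–(6,1) (column 1).
Same diagonal: (3,7)–(5,5) (|3−5| = |7−5| = 2); (4,1)–(7,4) (|4−7| = |1−4| = 3).
Total attacking pairs: 5.

5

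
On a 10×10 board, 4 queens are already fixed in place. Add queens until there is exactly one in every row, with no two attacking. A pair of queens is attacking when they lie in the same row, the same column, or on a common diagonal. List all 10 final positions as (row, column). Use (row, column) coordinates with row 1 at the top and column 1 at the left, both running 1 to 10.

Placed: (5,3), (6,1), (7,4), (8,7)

(1,2) (2,8) (3,6) (4,9) (5,3) (6,1) (7,4) (8,7) (9,5) (10,10)

Row 1: attacked by (5,3)→{3,7}; (6,1)→{1,6}; (7,4)→{4,10}; (8,7)→{7}. Safe: 2, 5, 8, 9. Place at column 2.
Row 2: attacked by (1,2)→{1,2,3}; (5,3)→{3,6}; (6,1)→{1,5}; (7,4)→{4,9}; (8,7)→{1,7}. Safe: 8, 10. Place at column 8.
Row 3: attacked by (1,2)→{2,4}; (2,8)→{7,8,9}; (5,3)→{1,3,5}; (6,1)→{1,4}; (7,4)→{4,8}; (8,7)→{2,7}. Safe: 6, 10. Place at column 6.
Row 4: attacked by (1,2)→{2,5}; (2,8)→{6,8,10}; (3,6)→{5,6,7}; (5,3)→{2,3,4}; (6,1)→{1,3}; (7,4)→{1,4,7}; (8,7)→{3,7}. Safe: 9. Place at column 9.
Row 9: attacked by (1,2)→{2,10}; (2,8)→{1,8}; (3,6)→{6}; (4,9)→{4,9}; (5,3)→{3,7}; (6,1)→{1,4}; (7,4)→{2,4,6}; (8,7)→{6,7,8}. Safe: 5. Place at column 5.
Row 10: attacked by (1,2)→{2}; (2,8)→{8}; (3,6)→{6}; (4,9)→{3,9}; (5,3)→{3,8}; (6,1)→{1,5}; (7,4)→{1,4,7}; (8,7)→{5,7,9}; (9,5)→{4,5,6}. Safe: 10. Place at column 10.
Columns [2, 8, 6, 9, 3, 1, 4, 7, 5, 10], r−c [-1, -6, -3, -5, 2, 5, 3, 1, 4, 0], r+c [3, 10, 9, 13, 8, 7, 11, 15, 14, 20] are all distinct, so no two queens attack.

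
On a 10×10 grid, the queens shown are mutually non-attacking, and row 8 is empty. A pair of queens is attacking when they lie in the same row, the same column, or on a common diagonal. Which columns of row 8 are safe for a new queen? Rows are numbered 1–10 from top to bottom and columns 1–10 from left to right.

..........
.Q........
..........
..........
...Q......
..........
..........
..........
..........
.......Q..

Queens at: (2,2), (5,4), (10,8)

columns 3, 5, 9

(2,2) attacks row 8 at column 2 and diagonals 8.
(5,4) attacks row 8 at column 4 and diagonals 1, 7.
(10,8) attacks row 8 at column 8 and diagonals 6, 10.
Attacked columns: {1, 2, 4, 6, 7, 8, 10}. Safe: {3, 5, 9}.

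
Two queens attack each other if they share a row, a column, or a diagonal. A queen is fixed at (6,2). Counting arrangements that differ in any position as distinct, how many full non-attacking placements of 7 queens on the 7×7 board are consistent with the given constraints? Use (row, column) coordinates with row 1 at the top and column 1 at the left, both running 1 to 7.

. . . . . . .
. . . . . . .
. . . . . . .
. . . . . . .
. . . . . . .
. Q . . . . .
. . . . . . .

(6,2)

Branch on row 1: col 1 → 1; col 3 → 1; col 4 → 0; col 5 → 1; col 6 → 1.
Sum: 1 + 1 + 0 + 1 + 1 = 4.

4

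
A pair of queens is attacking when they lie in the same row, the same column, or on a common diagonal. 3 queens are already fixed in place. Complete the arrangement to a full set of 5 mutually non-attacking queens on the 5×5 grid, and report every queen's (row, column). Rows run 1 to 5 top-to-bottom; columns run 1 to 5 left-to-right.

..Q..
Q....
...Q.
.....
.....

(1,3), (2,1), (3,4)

Row 4: attacked by (1,3)→{3}; (2,1)→{1,3}; (3,4)→{3,4,5}. Safe: 2. Place at column 2.
Row 5: attacked by (1,3)→{3}; (2,1)→{1,4}; (3,4)→{2,4}; (4,2)→{1,2,3}. Safe: 5. Place at column 5.
Columns [3, 1, 4, 2, 5], r−c [-2, 1, -1, 2, 0], r+c [4, 3, 7, 6, 10] are all distinct, so no two queens attack.

(1,3) (2,1) (3,4) (4,2) (5,5)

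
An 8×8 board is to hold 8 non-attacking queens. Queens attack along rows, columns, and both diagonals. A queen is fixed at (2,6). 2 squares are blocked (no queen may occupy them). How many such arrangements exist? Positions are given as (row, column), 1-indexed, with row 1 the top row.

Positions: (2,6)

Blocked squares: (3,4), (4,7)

Branch on row 1: col 1 → 1; col 2 → 1; col 3 → 4; col 4 → 3; col 8 → 0.
Sum: 1 + 1 + 4 + 3 + 0 = 9.

9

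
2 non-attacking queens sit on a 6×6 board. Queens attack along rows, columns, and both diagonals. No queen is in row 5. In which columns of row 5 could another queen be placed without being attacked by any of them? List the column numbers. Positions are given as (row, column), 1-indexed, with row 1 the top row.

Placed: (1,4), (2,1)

columns 2, 3, 5, 6

(1,4) attacks row 5 at column 4.
(2,1) attacks row 5 at column 1 and diagonals 4.
Attacked columns: {1, 4}. Safe: {2, 3, 5, 6}.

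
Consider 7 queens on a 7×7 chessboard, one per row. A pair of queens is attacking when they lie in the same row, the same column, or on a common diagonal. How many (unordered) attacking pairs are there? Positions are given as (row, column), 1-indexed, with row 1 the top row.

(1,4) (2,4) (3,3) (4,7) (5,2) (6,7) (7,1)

4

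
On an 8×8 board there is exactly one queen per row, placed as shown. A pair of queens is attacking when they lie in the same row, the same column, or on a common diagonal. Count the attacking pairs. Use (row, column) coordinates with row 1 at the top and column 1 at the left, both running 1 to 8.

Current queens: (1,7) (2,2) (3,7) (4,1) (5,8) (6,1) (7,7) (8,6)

Same column: (1,7)–(3,7) (column 7); (1,7)–(7,7) (column 7); (3,7)–(7,7) (column 7); (4,1)–(6,1) (column 1).
Same diagonal: (2,2)–(7,7) (|2−7| = |2−7| = 5); (7,7)–(8,6) (|7−8| = |7−6| = 1).
Total attacking pairs: 6.

6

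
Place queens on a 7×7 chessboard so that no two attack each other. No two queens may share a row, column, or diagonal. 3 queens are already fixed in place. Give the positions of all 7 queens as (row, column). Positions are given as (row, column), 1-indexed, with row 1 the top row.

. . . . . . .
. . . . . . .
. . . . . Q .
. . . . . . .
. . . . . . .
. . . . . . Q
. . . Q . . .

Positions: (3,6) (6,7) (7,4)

(1,3) (2,1) (3,6) (4,2) (5,5) (6,7) (7,4)

Row 1: attacked by (3,6)→{4,6}; (6,7)→{2,7}; (7,4)→{4}. Safe: 1, 3, 5. Place at column 3.
Row 2: attacked by (1,3)→{2,3,4}; (3,6)→{5,6,7}; (6,7)→{3,7}; (7,4)→{4}. Safe: 1. Place at column 1.
Row 4: attacked by (1,3)→{3,6}; (2,1)→{1,3}; (3,6)→{5,6,7}; (6,7)→{5,7}; (7,4)→{1,4,7}. Safe: 2. Place at column 2.
Row 5: attacked by (1,3)→{3,7}; (2,1)→{1,4}; (3,6)→{4,6}; (4,2)→{1,2,3}; (6,7)→{6,7}; (7,4)→{2,4,6}. Safe: 5. Place at column 5.
Columns [3, 1, 6, 2, 5, 7, 4], r−c [-2, 1, -3, 2, 0, -1, 3], r+c [4, 3, 9, 6, 10, 13, 11] are all distinct, so no two queens attack.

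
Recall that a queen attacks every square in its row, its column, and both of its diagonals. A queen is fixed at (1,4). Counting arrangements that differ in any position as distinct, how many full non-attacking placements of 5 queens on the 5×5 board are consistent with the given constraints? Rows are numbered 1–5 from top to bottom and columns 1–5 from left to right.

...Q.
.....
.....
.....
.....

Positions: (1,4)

2

Branch on row 2: col 1 → 1; col 2 → 1.
Sum: 1 + 1 = 2.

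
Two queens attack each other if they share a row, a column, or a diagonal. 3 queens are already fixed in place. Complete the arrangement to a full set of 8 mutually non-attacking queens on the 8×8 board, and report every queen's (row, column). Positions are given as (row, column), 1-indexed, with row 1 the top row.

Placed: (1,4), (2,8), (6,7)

Row 3: attacked by (1,4)→{2,4,6}; (2,8)→{7,8}; (6,7)→{4,7}. Safe: 1, 3, 5. Place at column 5.
Row 4: attacked by (1,4)→{1,4,7}; (2,8)→{6,8}; (3,5)→{4,5,6}; (6,7)→{5,7}. Safe: 2, 3. Place at column 3.
Row 5: attacked by (1,4)→{4,8}; (2,8)→{5,8}; (3,5)→{3,5,7}; (4,3)→{2,3,4}; (6,7)→{6,7,8}. Safe: 1. Place at column 1.
Row 7: attacked by (1,4)→{4}; (2,8)→{3,8}; (3,5)→{1,5}; (4,3)→{3,6}; (5,1)→{1,3}; (6,7)→{6,7,8}. Safe: 2. Place at column 2.
Row 8: attacked by (1,4)→{4}; (2,8)→{2,8}; (3,5)→{5}; (4,3)→{3,7}; (5,1)→{1,4}; (6,7)→{5,7}; (7,2)→{1,2,3}. Safe: 6. Place at column 6.
Columns [4, 8, 5, 3, 1, 7, 2, 6], r−c [-3, -6, -2, 1, 4, -1, 5, 2], r+c [5, 10, 8, 7, 6, 13, 9, 14] are all distinct, so no two queens attack.

(1,4) (2,8) (3,5) (4,3) (5,1) (6,7) (7,2) (8,6)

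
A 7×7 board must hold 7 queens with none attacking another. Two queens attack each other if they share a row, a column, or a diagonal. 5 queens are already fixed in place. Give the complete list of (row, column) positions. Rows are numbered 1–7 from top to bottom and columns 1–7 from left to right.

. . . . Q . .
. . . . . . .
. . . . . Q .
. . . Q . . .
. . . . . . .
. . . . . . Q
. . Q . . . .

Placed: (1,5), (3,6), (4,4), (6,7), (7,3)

(1,5) (2,1) (3,6) (4,4) (5,2) (6,7) (7,3)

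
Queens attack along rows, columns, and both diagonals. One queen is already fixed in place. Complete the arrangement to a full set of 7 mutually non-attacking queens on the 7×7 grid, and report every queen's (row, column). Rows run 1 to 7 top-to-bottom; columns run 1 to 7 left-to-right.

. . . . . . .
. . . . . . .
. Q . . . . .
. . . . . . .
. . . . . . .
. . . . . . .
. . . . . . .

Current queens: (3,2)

(1,6) (2,4) (3,2) (4,7) (5,5) (6,3) (7,1)

Row 1: attacked by (3,2)→{2,4}. Safe: 1, 3, 5, 6, 7. Place at column 6.
Row 2: attacked by (1,6)→{5,6,7}; (3,2)→{1,2,3}. Safe: 4. Place at column 4.
Row 4: attacked by (1,6)→{3,6}; (2,4)→{2,4,6}; (3,2)→{1,2,3}. Safe: 5, 7. Place at column 7.
Row 5: attacked by (1,6)→{2,6}; (2,4)→{1,4,7}; (3,2)→{2,4}; (4,7)→{6,7}. Safe: 3, 5. Place at column 5.
Row 6: attacked by (1,6)→{1,6}; (2,4)→{4}; (3,2)→{2,5}; (4,7)→{5,7}; (5,5)→{4,5,6}. Safe: 3. Place at column 3.
Row 7: attacked by (1,6)→{6}; (2,4)→{4}; (3,2)→{2,6}; (4,7)→{4,7}; (5,5)→{3,5,7}; (6,3)→{2,3,4}. Safe: 1. Place at column 1.
Columns [6, 4, 2, 7, 5, 3, 1], r−c [-5, -2, 1, -3, 0, 3, 6], r+c [7, 6, 5, 11, 10, 9, 8] are all distinct, so no two queens attack.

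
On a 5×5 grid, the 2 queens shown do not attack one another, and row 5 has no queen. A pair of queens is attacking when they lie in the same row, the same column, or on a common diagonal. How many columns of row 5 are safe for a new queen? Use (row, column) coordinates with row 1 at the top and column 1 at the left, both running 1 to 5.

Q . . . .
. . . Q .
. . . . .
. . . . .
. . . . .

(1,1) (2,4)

(1,1) attacks row 5 at column 1 and diagonals 5.
(2,4) attacks row 5 at column 4 and diagonals 1.
Attacked columns: {1, 4, 5}. Safe: {2, 3}.

2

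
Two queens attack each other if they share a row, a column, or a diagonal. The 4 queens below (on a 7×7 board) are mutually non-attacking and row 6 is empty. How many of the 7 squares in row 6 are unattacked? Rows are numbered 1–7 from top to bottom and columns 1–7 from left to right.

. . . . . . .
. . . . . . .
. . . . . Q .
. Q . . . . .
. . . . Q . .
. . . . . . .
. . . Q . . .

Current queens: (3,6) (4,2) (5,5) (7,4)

(3,6) attacks row 6 at column 6 and diagonals 3.
(4,2) attacks row 6 at column 2 and diagonals 4.
(5,5) attacks row 6 at column 5 and diagonals 4, 6.
(7,4) attacks row 6 at column 4 and diagonals 3, 5.
Attacked columns: {2, 3, 4, 5, 6}. Safe: {1, 7}.

2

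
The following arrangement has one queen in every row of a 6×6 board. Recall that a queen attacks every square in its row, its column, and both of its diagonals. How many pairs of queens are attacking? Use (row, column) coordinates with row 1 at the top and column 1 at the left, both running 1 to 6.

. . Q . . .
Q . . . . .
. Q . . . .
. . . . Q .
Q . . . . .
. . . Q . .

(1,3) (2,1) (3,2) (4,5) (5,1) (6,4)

2

Same column: (2,1)–(5,1) (column 1).
Same diagonal: (2,1)–(3,2) (|2−3| = |1−2| = 1).
Total attacking pairs: 2.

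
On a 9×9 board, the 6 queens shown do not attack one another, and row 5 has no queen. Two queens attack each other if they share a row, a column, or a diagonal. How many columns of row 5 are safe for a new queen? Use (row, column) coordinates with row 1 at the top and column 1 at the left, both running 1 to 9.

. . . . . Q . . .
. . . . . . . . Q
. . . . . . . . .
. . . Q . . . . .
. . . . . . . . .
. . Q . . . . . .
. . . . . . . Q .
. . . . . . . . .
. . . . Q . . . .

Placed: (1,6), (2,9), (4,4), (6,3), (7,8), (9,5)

1

(1,6) attacks row 5 at column 6 and diagonals 2.
(2,9) attacks row 5 at column 9 and diagonals 6.
(4,4) attacks row 5 at column 4 and diagonals 3, 5.
(6,3) attacks row 5 at column 3 and diagonals 2, 4.
(7,8) attacks row 5 at column 8 and diagonals 6.
(9,5) attacks row 5 at column 5 and diagonals 1, 9.
Attacked columns: {1, 2, 3, 4, 5, 6, 8, 9}. Safe: {7}.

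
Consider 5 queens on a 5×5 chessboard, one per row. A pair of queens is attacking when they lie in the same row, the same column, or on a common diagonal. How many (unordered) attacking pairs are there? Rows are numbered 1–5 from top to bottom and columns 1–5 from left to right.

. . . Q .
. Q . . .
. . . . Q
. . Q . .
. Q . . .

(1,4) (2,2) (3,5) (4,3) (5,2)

2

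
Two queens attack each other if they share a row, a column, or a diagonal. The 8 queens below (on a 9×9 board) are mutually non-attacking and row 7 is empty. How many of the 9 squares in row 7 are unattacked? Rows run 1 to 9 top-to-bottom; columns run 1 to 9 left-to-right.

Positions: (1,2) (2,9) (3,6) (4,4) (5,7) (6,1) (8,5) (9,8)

1

(1,2) attacks row 7 at column 2 and diagonals 8.
(2,9) attacks row 7 at column 9 and diagonals 4.
(3,6) attacks row 7 at column 6 and diagonals 2.
(4,4) attacks row 7 at column 4 and diagonals 1, 7.
(5,7) attacks row 7 at column 7 and diagonals 5, 9.
(6,1) attacks row 7 at column 1 and diagonals 2.
(8,5) attacks row 7 at column 5 and diagonals 4, 6.
(9,8) attacks row 7 at column 8 and diagonals 6.
Attacked columns: {1, 2, 4, 5, 6, 7, 8, 9}. Safe: {3}.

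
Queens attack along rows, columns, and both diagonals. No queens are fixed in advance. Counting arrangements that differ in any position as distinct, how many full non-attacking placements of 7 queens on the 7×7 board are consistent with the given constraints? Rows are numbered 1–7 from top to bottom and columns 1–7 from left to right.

Branch on row 1: col 1 → 4; col 2 → 7; col 3 → 6; col 4 → 6; col 5 → 6; col 6 → 7; col 7 → 4.
Sum: 4 + 7 + 6 + 6 + 6 + 7 + 4 = 40.
(This is the classic 7-queens count.)

40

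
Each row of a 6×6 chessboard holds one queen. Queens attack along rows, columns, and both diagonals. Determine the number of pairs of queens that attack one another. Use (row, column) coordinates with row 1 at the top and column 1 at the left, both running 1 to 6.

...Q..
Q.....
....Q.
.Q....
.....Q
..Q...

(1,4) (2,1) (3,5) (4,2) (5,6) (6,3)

All columns are distinct and no two queens satisfy |Δrow| = |Δcol|, so no pair attacks.

0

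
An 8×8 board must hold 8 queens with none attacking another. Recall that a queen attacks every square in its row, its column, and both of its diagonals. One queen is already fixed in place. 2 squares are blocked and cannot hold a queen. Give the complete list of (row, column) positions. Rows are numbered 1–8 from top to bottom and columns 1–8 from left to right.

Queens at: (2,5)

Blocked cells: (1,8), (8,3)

(1,7) (2,5) (3,3) (4,1) (5,6) (6,8) (7,2) (8,4)

Row 1: attacked by (2,5)→{4,5,6}. Blocked: 8. Safe: 1, 2, 3, 7. Place at column 7.
Row 3: attacked by (1,7)→{5,7}; (2,5)→{4,5,6}. Safe: 1, 2, 3, 8. Place at column 3.
Row 4: attacked by (1,7)→{4,7}; (2,5)→{3,5,7}; (3,3)→{2,3,4}. Safe: 1, 6, 8. Place at column 1.
Row 5: attacked by (1,7)→{3,7}; (2,5)→{2,5,8}; (3,3)→{1,3,5}; (4,1)→{1,2}. Safe: 4, 6. Place at column 6.
Row 6: attacked by (1,7)→{2,7}; (2,5)→{1,5}; (3,3)→{3,6}; (4,1)→{1,3}; (5,6)→{5,6,7}. Safe: 4, 8. Place at column 8.
Row 7: attacked by (1,7)→{1,7}; (2,5)→{5}; (3,3)→{3,7}; (4,1)→{1,4}; (5,6)→{4,6,8}; (6,8)→{7,8}. Safe: 2. Place at column 2.
Row 8: attacked by (1,7)→{7}; (2,5)→{5}; (3,3)→{3,8}; (4,1)→{1,5}; (5,6)→{3,6}; (6,8)→{6,8}; (7,2)→{1,2,3}. Blocked: 3. Safe: 4. Place at column 4.
Columns [7, 5, 3, 1, 6, 8, 2, 4], r−c [-6, -3, 0, 3, -1, -2, 5, 4], r+c [8, 7, 6, 5, 11, 14, 9, 12] are all distinct, so no two queens attack.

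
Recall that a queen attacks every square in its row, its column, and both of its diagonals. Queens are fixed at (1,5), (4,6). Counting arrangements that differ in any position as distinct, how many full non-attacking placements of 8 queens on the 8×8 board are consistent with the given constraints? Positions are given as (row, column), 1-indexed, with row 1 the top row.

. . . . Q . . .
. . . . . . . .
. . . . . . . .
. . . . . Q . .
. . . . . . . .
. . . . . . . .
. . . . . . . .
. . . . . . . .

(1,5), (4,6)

Branch on row 2: col 1 → 2; col 2 → 1; col 3 → 1; col 7 → 2.
Sum: 2 + 1 + 1 + 2 = 6.

6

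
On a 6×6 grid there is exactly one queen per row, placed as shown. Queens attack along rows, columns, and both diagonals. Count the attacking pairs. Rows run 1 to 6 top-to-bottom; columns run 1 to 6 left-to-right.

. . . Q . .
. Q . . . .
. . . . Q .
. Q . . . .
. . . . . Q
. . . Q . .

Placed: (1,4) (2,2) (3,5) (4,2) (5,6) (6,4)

3

Same column: (1,4)–(6,4) (column 4); (2,2)–(4,2) (column 2).
Same diagonal: (4,2)–(6,4) (|4−6| = |2−4| = 2).
Total attacking pairs: 3.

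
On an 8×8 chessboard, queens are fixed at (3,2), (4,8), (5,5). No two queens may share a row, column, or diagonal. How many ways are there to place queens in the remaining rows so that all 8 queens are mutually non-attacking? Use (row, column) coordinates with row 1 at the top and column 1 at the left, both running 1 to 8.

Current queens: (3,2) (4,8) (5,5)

Branch on row 1: col 3 → 1; col 6 → 1; col 7 → 0.
Sum: 1 + 1 + 0 = 2.

2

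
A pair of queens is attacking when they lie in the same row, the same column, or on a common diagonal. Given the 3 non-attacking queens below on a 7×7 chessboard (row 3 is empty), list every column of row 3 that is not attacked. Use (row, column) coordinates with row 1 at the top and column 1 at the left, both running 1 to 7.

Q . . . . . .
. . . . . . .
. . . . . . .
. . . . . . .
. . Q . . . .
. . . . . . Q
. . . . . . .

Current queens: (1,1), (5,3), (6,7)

columns 2, 6

(1,1) attacks row 3 at column 1 and diagonals 3.
(5,3) attacks row 3 at column 3 and diagonals 1, 5.
(6,7) attacks row 3 at column 7 and diagonals 4.
Attacked columns: {1, 3, 4, 5, 7}. Safe: {2, 6}.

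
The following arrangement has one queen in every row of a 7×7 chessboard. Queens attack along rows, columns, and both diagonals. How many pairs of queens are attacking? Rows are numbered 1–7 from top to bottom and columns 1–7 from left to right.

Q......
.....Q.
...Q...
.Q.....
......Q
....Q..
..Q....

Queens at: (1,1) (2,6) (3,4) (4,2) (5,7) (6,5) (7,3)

0

All columns are distinct and no two queens satisfy |Δrow| = |Δcol|, so no pair attacks.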